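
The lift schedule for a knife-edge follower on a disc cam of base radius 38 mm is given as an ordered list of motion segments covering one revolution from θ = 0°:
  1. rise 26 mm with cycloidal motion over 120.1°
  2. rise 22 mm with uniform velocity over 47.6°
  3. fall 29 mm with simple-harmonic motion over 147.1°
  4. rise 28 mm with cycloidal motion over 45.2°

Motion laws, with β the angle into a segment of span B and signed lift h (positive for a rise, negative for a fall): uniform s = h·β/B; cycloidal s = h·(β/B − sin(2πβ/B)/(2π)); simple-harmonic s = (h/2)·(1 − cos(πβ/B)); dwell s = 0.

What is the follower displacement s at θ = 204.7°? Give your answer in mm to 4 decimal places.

seg 1 [0°–120.1°] cycloidal, h=26: full span → s += 26 → s = 26.0000
seg 2 [120.1°–167.7°] uniform, h=22: full span → s += 22 → s = 48.0000
seg 3 [167.7°–314.8°] simple-harmonic, h=-29: θ=204.7° here. β=37, B=147.1. -29/2·(1 − cos(π·0.2515)) = -4.2963 → s = 43.7037

43.7037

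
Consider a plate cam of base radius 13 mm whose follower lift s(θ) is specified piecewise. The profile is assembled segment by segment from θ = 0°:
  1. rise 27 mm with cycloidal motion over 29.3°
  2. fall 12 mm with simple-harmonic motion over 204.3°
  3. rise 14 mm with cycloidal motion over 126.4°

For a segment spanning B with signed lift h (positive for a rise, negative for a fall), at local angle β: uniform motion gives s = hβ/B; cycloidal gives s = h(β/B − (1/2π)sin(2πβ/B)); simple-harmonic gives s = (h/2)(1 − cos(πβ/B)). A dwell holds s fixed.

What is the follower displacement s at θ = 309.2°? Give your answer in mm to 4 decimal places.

seg 1 [0°–29.3°] cycloidal, h=27: full span → s += 27 → s = 27.0000
seg 2 [29.3°–233.6°] simple-harmonic, h=-12: full span → s += -12 → s = 15.0000
seg 3 [233.6°–360°] cycloidal, h=14: θ=309.2° here. β=75.6, B=126.4. 14·(0.5981 − sin(2π·0.5981)/(2π)) = 9.6615 → s = 24.6615

24.6615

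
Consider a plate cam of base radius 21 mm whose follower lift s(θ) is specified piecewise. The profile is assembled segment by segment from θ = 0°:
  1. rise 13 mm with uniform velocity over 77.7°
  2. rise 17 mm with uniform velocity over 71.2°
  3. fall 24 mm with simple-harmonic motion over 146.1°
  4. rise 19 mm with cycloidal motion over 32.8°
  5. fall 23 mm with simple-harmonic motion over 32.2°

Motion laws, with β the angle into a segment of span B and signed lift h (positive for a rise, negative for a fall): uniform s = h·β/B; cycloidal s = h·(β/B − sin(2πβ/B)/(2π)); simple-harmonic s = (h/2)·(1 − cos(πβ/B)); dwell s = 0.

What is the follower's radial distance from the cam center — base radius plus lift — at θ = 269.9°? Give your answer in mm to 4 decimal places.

seg 1 [0°–77.7°] uniform, h=13: full span → s += 13 → s = 13.0000
seg 2 [77.7°–148.9°] uniform, h=17: full span → s += 17 → s = 30.0000
seg 3 [148.9°–295°] simple-harmonic, h=-24: θ=269.9° here. β=121, B=146.1. -24/2·(1 − cos(π·0.8282)) = -22.2942 → s = 7.7058
radial distance = base radius + s = 21 + 7.7058 = 28.7058

28.7058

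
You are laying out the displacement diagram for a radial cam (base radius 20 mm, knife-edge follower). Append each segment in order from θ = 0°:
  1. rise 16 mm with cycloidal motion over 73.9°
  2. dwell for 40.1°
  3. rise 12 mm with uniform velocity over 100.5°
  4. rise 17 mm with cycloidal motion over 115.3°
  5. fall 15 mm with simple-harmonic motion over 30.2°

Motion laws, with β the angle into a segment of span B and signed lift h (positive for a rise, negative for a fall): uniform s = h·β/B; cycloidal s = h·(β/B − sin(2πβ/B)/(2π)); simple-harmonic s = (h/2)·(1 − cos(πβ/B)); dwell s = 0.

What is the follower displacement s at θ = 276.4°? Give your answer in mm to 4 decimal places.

seg 1 [0°–73.9°] cycloidal, h=16: full span → s += 16 → s = 16.0000
seg 2 [73.9°–114°] dwell: s stays 16.0000
seg 3 [114°–214.5°] uniform, h=12: full span → s += 12 → s = 28.0000
seg 4 [214.5°–329.8°] cycloidal, h=17: θ=276.4° here. β=61.9, B=115.3. 17·(0.5369 − sin(2π·0.5369)/(2π)) = 9.7477 → s = 37.7477

37.7477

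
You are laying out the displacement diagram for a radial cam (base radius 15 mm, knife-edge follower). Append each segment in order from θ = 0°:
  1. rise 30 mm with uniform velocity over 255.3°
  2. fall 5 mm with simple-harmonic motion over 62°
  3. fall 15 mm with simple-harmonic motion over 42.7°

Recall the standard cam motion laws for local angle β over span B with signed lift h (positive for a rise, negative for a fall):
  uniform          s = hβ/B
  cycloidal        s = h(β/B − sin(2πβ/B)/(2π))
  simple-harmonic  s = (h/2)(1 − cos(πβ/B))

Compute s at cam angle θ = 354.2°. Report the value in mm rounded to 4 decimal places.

seg 1 [0°–255.3°] uniform, h=30: full span → s += 30 → s = 30.0000
seg 2 [255.3°–317.3°] simple-harmonic, h=-5: full span → s += -5 → s = 25.0000
seg 3 [317.3°–360°] simple-harmonic, h=-15: θ=354.2° here. β=36.9, B=42.7. -15/2·(1 − cos(π·0.8642)) = -14.3274 → s = 10.6726

10.6726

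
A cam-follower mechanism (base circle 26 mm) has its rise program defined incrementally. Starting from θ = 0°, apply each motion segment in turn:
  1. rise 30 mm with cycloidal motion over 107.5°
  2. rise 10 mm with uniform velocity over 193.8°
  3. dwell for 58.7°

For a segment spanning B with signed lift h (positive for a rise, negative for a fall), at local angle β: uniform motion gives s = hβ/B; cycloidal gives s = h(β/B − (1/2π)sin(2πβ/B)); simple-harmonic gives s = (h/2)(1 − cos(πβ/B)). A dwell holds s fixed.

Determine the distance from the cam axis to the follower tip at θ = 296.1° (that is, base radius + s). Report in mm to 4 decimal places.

seg 1 [0°–107.5°] cycloidal, h=30: full span → s += 30 → s = 30.0000
seg 2 [107.5°–301.3°] uniform, h=10: θ=296.1° here. β=188.6, B=193.8. 10·188.6/193.8 = 9.7317 → s = 39.7317
radial distance = base radius + s = 26 + 39.7317 = 65.7317

65.7317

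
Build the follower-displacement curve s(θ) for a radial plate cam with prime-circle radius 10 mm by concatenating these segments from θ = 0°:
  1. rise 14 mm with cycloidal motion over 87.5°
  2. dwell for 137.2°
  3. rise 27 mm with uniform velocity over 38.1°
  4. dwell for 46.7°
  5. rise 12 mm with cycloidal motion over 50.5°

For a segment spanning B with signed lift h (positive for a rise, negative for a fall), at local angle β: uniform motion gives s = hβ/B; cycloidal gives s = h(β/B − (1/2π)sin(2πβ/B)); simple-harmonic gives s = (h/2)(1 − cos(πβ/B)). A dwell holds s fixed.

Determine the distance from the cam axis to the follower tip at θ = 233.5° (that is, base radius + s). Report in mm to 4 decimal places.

seg 1 [0°–87.5°] cycloidal, h=14: full span → s += 14 → s = 14.0000
seg 2 [87.5°–224.7°] dwell: s stays 14.0000
seg 3 [224.7°–262.8°] uniform, h=27: θ=233.5° here. β=8.8, B=38.1. 27·8.8/38.1 = 6.2362 → s = 20.2362
radial distance = base radius + s = 10 + 20.2362 = 30.2362

30.2362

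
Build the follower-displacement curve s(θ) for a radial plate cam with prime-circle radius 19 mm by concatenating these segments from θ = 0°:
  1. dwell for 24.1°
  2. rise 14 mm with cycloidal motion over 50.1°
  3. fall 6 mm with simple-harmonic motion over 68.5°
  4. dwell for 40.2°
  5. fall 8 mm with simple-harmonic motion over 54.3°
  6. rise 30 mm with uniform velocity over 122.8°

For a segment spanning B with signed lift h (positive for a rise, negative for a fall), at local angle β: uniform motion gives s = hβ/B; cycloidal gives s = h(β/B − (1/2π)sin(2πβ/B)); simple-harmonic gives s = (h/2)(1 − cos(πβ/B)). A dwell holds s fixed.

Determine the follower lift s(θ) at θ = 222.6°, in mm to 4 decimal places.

seg 1 [0°–24.1°] dwell: s stays 0.0000
seg 2 [24.1°–74.2°] cycloidal, h=14: full span → s += 14 → s = 14.0000
seg 3 [74.2°–142.7°] simple-harmonic, h=-6: full span → s += -6 → s = 8.0000
seg 4 [142.7°–182.9°] dwell: s stays 8.0000
seg 5 [182.9°–237.2°] simple-harmonic, h=-8: θ=222.6° here. β=39.7, B=54.3. -8/2·(1 − cos(π·0.7311)) = -6.6558 → s = 1.3442

1.3442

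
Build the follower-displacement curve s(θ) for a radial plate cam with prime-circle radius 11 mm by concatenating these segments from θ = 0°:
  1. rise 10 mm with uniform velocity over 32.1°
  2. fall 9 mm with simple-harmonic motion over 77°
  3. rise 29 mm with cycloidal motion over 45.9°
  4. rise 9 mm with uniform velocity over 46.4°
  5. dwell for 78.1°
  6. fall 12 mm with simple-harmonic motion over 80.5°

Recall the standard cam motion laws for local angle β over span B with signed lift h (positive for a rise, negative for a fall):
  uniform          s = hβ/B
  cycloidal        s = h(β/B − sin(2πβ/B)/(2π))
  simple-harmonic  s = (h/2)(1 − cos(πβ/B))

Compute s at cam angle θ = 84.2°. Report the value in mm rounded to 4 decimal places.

seg 1 [0°–32.1°] uniform, h=10: full span → s += 10 → s = 10.0000
seg 2 [32.1°–109.1°] simple-harmonic, h=-9: θ=84.2° here. β=52.1, B=77. -9/2·(1 − cos(π·0.6766)) = -6.8708 → s = 3.1292

3.1292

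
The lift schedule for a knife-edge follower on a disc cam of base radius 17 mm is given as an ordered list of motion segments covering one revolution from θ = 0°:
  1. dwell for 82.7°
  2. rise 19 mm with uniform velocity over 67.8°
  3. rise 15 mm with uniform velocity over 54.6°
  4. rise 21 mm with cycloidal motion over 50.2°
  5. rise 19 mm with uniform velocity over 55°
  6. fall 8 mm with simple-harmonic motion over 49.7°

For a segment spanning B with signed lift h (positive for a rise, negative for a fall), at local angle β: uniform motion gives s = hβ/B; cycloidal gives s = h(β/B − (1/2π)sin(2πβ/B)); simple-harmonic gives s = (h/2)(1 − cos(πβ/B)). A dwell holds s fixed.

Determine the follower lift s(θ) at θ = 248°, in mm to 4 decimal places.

seg 1 [0°–82.7°] dwell: s stays 0.0000
seg 2 [82.7°–150.5°] uniform, h=19: full span → s += 19 → s = 19.0000
seg 3 [150.5°–205.1°] uniform, h=15: full span → s += 15 → s = 34.0000
seg 4 [205.1°–255.3°] cycloidal, h=21: θ=248° here. β=42.9, B=50.2. 21·(0.8546 − sin(2π·0.8546)/(2π)) = 20.5925 → s = 54.5925

54.5925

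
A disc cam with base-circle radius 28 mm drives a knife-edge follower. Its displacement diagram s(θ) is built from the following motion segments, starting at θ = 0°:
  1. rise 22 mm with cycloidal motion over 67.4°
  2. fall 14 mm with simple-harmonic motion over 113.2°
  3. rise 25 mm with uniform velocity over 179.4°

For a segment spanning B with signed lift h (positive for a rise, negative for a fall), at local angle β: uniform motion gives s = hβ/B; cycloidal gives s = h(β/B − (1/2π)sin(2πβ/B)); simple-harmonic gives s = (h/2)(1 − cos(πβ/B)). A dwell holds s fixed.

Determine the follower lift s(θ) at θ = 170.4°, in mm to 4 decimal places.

seg 1 [0°–67.4°] cycloidal, h=22: full span → s += 22 → s = 22.0000
seg 2 [67.4°–180.6°] simple-harmonic, h=-14: θ=170.4° here. β=103, B=113.2. -14/2·(1 − cos(π·0.9099)) = -13.7214 → s = 8.2786

8.2786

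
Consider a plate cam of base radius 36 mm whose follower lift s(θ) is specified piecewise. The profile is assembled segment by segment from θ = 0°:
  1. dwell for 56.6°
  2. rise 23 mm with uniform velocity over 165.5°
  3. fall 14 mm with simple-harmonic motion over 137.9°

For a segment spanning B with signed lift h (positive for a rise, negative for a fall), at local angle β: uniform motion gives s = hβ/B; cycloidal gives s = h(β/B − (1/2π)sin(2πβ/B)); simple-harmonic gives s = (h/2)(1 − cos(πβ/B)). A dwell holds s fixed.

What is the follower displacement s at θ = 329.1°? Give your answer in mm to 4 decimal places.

seg 1 [0°–56.6°] dwell: s stays 0.0000
seg 2 [56.6°–222.1°] uniform, h=23: full span → s += 23 → s = 23.0000
seg 3 [222.1°–360°] simple-harmonic, h=-14: θ=329.1° here. β=107, B=137.9. -14/2·(1 − cos(π·0.7759)) = -12.3360 → s = 10.6640

10.6640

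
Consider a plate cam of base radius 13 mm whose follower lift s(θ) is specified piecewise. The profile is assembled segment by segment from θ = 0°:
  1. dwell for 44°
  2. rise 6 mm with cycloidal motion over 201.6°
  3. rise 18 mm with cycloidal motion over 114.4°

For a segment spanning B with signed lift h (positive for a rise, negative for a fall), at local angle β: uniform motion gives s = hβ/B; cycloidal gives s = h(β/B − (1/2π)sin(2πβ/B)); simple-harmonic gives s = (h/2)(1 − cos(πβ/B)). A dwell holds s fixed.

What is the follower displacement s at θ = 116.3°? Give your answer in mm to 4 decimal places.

seg 1 [0°–44°] dwell: s stays 0.0000
seg 2 [44°–245.6°] cycloidal, h=6: θ=116.3° here. β=72.3, B=201.6. 6·(0.3586 − sin(2π·0.3586)/(2π)) = 1.4108 → s = 1.4108

1.4108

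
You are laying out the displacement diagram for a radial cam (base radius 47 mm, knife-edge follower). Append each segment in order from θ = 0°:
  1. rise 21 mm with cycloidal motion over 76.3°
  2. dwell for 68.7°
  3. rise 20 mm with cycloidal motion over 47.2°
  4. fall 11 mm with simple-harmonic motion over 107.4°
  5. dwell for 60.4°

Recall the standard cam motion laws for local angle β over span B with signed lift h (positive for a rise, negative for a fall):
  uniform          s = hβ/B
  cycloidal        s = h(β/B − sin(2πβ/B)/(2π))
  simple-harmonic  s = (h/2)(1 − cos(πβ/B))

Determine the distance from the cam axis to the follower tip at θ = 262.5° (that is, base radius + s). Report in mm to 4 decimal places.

seg 1 [0°–76.3°] cycloidal, h=21: full span → s += 21 → s = 21.0000
seg 2 [76.3°–145°] dwell: s stays 21.0000
seg 3 [145°–192.2°] cycloidal, h=20: full span → s += 20 → s = 41.0000
seg 4 [192.2°–299.6°] simple-harmonic, h=-11: θ=262.5° here. β=70.3, B=107.4. -11/2·(1 − cos(π·0.6546)) = -8.0669 → s = 32.9331
radial distance = base radius + s = 47 + 32.9331 = 79.9331

79.9331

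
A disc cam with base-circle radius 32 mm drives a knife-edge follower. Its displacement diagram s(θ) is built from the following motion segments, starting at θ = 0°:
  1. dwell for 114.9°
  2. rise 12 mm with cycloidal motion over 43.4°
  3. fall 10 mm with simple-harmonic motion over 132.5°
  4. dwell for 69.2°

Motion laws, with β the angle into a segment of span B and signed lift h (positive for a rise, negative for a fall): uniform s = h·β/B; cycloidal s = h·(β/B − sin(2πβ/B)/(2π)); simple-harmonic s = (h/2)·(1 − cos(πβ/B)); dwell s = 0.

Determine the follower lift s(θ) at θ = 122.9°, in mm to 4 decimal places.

seg 1 [0°–114.9°] dwell: s stays 0.0000
seg 2 [114.9°–158.3°] cycloidal, h=12: θ=122.9° here. β=8, B=43.4. 12·(0.1843 − sin(2π·0.1843)/(2π)) = 0.4624 → s = 0.4624

0.4624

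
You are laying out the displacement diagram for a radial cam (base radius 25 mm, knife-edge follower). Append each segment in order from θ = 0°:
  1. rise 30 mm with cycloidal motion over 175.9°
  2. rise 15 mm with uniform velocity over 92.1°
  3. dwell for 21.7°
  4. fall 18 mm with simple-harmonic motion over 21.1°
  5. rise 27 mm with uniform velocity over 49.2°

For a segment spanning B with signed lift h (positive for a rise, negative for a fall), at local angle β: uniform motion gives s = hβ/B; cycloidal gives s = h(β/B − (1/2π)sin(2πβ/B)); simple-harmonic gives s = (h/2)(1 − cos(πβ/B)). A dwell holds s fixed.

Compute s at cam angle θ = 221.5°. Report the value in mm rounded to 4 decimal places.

seg 1 [0°–175.9°] cycloidal, h=30: full span → s += 30 → s = 30.0000
seg 2 [175.9°–268°] uniform, h=15: θ=221.5° here. β=45.6, B=92.1. 15·45.6/92.1 = 7.4267 → s = 37.4267

37.4267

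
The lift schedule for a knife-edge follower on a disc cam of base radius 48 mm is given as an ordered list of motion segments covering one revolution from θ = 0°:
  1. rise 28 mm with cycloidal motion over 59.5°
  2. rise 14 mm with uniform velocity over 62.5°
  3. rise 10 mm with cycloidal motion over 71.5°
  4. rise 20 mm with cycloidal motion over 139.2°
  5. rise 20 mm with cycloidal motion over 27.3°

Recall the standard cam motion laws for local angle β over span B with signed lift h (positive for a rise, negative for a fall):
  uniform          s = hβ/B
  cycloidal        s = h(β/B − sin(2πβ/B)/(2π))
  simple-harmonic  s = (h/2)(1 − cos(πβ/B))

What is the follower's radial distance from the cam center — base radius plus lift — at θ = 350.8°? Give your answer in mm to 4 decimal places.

seg 1 [0°–59.5°] cycloidal, h=28: full span → s += 28 → s = 28.0000
seg 2 [59.5°–122°] uniform, h=14: full span → s += 14 → s = 42.0000
seg 3 [122°–193.5°] cycloidal, h=10: full span → s += 10 → s = 52.0000
seg 4 [193.5°–332.7°] cycloidal, h=20: full span → s += 20 → s = 72.0000
seg 5 [332.7°–360°] cycloidal, h=20: θ=350.8° here. β=18.1, B=27.3. 20·(0.6630 − sin(2π·0.6630)/(2π)) = 15.9794 → s = 87.9794
radial distance = base radius + s = 48 + 87.9794 = 135.9794

135.9794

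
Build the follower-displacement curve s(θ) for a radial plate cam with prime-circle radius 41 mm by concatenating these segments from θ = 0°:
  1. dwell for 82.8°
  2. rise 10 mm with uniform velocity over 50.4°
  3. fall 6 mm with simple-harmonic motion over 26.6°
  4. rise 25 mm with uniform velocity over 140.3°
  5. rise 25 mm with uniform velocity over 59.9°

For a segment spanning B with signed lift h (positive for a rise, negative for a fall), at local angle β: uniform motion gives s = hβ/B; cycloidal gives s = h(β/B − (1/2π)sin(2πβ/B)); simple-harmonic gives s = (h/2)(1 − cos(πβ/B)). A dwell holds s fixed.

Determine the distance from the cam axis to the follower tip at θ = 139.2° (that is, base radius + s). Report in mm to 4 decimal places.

seg 1 [0°–82.8°] dwell: s stays 0.0000
seg 2 [82.8°–133.2°] uniform, h=10: full span → s += 10 → s = 10.0000
seg 3 [133.2°–159.8°] simple-harmonic, h=-6: θ=139.2° here. β=6, B=26.6. -6/2·(1 − cos(π·0.2256)) = -0.7222 → s = 9.2778
radial distance = base radius + s = 41 + 9.2778 = 50.2778

50.2778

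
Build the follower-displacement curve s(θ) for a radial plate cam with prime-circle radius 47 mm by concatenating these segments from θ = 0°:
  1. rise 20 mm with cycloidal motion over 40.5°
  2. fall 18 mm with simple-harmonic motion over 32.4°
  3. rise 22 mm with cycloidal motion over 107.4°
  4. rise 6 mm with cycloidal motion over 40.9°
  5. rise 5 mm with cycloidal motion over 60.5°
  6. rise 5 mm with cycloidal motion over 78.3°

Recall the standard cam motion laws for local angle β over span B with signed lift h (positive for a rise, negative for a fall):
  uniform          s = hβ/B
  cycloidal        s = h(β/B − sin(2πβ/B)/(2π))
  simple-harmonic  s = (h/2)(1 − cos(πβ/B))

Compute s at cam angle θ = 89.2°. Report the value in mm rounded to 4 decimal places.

seg 1 [0°–40.5°] cycloidal, h=20: full span → s += 20 → s = 20.0000
seg 2 [40.5°–72.9°] simple-harmonic, h=-18: full span → s += -18 → s = 2.0000
seg 3 [72.9°–180.3°] cycloidal, h=22: θ=89.2° here. β=16.3, B=107.4. 22·(0.1518 − sin(2π·0.1518)/(2π)) = 0.4835 → s = 2.4835

2.4835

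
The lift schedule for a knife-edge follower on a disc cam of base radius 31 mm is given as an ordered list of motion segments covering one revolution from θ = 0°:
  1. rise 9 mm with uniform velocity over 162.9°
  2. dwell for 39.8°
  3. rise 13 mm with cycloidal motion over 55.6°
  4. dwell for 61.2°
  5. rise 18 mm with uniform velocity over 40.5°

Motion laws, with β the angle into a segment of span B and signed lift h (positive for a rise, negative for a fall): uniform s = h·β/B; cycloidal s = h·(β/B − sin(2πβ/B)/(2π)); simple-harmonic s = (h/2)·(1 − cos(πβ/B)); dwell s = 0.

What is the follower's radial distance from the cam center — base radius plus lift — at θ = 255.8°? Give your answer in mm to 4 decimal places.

seg 1 [0°–162.9°] uniform, h=9: full span → s += 9 → s = 9.0000
seg 2 [162.9°–202.7°] dwell: s stays 9.0000
seg 3 [202.7°–258.3°] cycloidal, h=13: θ=255.8° here. β=53.1, B=55.6. 13·(0.9550 − sin(2π·0.9550)/(2π)) = 12.9923 → s = 21.9923
radial distance = base radius + s = 31 + 21.9923 = 52.9923

52.9923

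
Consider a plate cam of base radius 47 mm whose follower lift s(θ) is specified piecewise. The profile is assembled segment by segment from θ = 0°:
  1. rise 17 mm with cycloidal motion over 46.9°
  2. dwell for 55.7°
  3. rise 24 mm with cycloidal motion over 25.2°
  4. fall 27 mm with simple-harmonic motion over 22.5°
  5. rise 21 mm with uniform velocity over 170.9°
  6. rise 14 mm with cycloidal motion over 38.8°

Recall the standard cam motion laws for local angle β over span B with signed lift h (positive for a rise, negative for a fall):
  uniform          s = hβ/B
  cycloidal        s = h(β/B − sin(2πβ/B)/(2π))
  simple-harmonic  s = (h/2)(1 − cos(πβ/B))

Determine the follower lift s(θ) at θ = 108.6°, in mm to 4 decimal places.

seg 1 [0°–46.9°] cycloidal, h=17: full span → s += 17 → s = 17.0000
seg 2 [46.9°–102.6°] dwell: s stays 17.0000
seg 3 [102.6°–127.8°] cycloidal, h=24: θ=108.6° here. β=6, B=25.2. 24·(0.2381 − sin(2π·0.2381)/(2π)) = 1.9052 → s = 18.9052

18.9052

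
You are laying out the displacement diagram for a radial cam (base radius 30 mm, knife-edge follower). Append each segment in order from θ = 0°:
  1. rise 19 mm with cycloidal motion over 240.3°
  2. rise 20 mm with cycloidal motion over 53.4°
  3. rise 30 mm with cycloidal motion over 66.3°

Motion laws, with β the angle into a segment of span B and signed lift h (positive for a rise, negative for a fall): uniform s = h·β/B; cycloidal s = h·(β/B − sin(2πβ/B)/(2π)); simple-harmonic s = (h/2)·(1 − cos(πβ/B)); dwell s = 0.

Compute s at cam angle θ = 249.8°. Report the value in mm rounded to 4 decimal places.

seg 1 [0°–240.3°] cycloidal, h=19: full span → s += 19 → s = 19.0000
seg 2 [240.3°–293.7°] cycloidal, h=20: θ=249.8° here. β=9.5, B=53.4. 20·(0.1779 − sin(2π·0.1779)/(2π)) = 0.6960 → s = 19.6960

19.6960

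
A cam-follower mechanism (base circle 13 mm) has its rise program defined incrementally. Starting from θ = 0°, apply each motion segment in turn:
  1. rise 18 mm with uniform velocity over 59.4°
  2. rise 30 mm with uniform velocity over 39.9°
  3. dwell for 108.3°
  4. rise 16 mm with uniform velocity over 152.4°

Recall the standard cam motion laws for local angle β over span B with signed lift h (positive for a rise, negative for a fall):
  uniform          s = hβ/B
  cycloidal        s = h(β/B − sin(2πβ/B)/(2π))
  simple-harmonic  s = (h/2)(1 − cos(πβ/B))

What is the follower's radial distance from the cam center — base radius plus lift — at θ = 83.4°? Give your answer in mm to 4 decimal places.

seg 1 [0°–59.4°] uniform, h=18: full span → s += 18 → s = 18.0000
seg 2 [59.4°–99.3°] uniform, h=30: θ=83.4° here. β=24, B=39.9. 30·24/39.9 = 18.0451 → s = 36.0451
radial distance = base radius + s = 13 + 36.0451 = 49.0451

49.0451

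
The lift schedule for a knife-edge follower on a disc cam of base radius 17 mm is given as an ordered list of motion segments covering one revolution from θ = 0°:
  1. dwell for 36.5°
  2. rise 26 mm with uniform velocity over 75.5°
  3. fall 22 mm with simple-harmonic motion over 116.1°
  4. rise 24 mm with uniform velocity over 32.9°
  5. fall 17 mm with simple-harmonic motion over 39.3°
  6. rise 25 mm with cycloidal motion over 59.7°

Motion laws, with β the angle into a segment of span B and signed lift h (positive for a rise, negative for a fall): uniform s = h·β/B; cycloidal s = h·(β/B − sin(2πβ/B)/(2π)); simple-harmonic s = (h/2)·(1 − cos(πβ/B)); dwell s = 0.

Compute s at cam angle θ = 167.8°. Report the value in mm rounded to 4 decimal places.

seg 1 [0°–36.5°] dwell: s stays 0.0000
seg 2 [36.5°–112°] uniform, h=26: full span → s += 26 → s = 26.0000
seg 3 [112°–228.1°] simple-harmonic, h=-22: θ=167.8° here. β=55.8, B=116.1. -22/2·(1 − cos(π·0.4806)) = -10.3307 → s = 15.6693

15.6693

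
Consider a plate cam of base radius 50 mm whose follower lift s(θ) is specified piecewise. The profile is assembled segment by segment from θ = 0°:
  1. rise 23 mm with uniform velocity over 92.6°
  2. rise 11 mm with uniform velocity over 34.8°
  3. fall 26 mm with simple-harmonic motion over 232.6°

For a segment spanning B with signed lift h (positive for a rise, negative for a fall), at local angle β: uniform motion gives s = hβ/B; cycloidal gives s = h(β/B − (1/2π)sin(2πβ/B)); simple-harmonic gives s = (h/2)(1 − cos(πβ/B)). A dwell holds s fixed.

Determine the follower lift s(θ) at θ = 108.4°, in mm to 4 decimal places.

seg 1 [0°–92.6°] uniform, h=23: full span → s += 23 → s = 23.0000
seg 2 [92.6°–127.4°] uniform, h=11: θ=108.4° here. β=15.8, B=34.8. 11·15.8/34.8 = 4.9943 → s = 27.9943

27.9943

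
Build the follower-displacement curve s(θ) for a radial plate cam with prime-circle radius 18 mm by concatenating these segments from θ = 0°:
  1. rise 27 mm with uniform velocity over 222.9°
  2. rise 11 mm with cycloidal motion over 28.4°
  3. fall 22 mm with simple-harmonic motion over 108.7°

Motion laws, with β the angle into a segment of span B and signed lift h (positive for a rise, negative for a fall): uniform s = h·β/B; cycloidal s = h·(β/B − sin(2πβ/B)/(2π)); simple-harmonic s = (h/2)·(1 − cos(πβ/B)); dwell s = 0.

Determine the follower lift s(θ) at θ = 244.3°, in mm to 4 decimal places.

seg 1 [0°–222.9°] uniform, h=27: full span → s += 27 → s = 27.0000
seg 2 [222.9°–251.3°] cycloidal, h=11: θ=244.3° here. β=21.4, B=28.4. 11·(0.7535 − sin(2π·0.7535)/(2π)) = 10.0390 → s = 37.0390

37.0390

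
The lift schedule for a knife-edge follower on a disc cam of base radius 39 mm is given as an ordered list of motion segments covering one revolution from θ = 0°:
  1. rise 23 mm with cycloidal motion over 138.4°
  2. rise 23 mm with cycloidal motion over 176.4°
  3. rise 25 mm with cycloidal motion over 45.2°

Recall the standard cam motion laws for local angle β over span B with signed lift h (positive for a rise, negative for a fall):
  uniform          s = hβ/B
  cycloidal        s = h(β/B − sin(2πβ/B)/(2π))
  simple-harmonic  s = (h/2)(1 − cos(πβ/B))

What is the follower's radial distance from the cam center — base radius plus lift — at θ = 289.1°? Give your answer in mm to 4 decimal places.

seg 1 [0°–138.4°] cycloidal, h=23: full span → s += 23 → s = 23.0000
seg 2 [138.4°–314.8°] cycloidal, h=23: θ=289.1° here. β=150.7, B=176.4. 23·(0.8543 − sin(2π·0.8543)/(2π)) = 22.5512 → s = 45.5512
radial distance = base radius + s = 39 + 45.5512 = 84.5512

84.5512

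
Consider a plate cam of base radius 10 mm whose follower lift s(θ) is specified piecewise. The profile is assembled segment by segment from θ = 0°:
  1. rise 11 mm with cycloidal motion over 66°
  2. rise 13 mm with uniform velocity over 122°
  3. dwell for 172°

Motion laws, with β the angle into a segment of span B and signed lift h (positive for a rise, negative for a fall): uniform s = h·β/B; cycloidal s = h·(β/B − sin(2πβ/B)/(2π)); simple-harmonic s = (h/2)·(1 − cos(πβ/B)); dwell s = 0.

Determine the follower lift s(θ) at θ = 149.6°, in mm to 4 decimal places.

seg 1 [0°–66°] cycloidal, h=11: full span → s += 11 → s = 11.0000
seg 2 [66°–188°] uniform, h=13: θ=149.6° here. β=83.6, B=122. 13·83.6/122 = 8.9082 → s = 19.9082

19.9082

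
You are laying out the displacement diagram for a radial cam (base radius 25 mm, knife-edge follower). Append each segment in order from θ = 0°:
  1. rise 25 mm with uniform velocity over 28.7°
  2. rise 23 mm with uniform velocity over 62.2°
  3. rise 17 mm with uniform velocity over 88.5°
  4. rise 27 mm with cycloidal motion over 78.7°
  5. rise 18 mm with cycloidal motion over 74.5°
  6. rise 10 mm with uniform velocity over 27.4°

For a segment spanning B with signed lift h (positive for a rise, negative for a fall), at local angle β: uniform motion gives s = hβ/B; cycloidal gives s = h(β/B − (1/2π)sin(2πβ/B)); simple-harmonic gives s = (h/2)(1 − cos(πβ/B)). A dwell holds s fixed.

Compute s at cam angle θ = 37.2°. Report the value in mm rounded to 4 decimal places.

seg 1 [0°–28.7°] uniform, h=25: full span → s += 25 → s = 25.0000
seg 2 [28.7°–90.9°] uniform, h=23: θ=37.2° here. β=8.5, B=62.2. 23·8.5/62.2 = 3.1431 → s = 28.1431

28.1431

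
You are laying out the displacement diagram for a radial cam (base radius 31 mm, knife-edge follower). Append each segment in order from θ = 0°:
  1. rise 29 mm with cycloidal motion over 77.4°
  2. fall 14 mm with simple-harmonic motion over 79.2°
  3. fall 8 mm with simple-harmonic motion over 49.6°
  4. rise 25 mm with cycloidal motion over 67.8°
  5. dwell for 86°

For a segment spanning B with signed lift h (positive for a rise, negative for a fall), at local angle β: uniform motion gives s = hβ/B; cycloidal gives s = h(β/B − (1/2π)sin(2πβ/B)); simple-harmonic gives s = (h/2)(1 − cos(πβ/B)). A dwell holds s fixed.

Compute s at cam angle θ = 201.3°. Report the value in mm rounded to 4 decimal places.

seg 1 [0°–77.4°] cycloidal, h=29: full span → s += 29 → s = 29.0000
seg 2 [77.4°–156.6°] simple-harmonic, h=-14: full span → s += -14 → s = 15.0000
seg 3 [156.6°–206.2°] simple-harmonic, h=-8: θ=201.3° here. β=44.7, B=49.6. -8/2·(1 − cos(π·0.9012)) = -7.8089 → s = 7.1911

7.1911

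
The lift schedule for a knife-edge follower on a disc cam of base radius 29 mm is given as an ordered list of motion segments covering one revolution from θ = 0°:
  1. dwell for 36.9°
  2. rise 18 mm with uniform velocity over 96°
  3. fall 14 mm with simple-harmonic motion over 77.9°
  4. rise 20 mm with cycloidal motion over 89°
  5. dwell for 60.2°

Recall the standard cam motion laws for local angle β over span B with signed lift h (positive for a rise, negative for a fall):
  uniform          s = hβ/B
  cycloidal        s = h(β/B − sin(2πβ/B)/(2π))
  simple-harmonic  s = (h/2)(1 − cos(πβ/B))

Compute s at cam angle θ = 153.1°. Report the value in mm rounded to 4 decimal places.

seg 1 [0°–36.9°] dwell: s stays 0.0000
seg 2 [36.9°–132.9°] uniform, h=18: full span → s += 18 → s = 18.0000
seg 3 [132.9°–210.8°] simple-harmonic, h=-14: θ=153.1° here. β=20.2, B=77.9. -14/2·(1 − cos(π·0.2593)) = -2.1971 → s = 15.8029

15.8029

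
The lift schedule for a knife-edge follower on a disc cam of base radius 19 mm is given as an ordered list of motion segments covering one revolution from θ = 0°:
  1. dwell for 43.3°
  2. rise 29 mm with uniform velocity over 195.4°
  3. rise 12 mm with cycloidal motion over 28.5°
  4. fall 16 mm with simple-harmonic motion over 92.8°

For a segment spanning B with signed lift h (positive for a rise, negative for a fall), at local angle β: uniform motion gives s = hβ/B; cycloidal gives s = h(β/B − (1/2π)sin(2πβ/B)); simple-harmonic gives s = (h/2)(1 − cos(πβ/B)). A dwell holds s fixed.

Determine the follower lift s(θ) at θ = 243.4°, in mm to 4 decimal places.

seg 1 [0°–43.3°] dwell: s stays 0.0000
seg 2 [43.3°–238.7°] uniform, h=29: full span → s += 29 → s = 29.0000
seg 3 [238.7°–267.2°] cycloidal, h=12: θ=243.4° here. β=4.7, B=28.5. 12·(0.1649 − sin(2π·0.1649)/(2π)) = 0.3356 → s = 29.3356

29.3356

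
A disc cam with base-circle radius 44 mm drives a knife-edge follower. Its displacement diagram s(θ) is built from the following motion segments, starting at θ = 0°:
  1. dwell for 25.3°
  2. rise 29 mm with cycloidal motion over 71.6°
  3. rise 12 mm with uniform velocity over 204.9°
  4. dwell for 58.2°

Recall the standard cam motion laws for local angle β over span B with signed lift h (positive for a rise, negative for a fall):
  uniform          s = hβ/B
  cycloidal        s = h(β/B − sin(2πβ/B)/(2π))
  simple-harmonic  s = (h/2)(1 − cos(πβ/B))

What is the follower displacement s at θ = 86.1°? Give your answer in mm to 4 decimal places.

seg 1 [0°–25.3°] dwell: s stays 0.0000
seg 2 [25.3°–96.9°] cycloidal, h=29: θ=86.1° here. β=60.8, B=71.6. 29·(0.8492 − sin(2π·0.8492)/(2π)) = 28.3739 → s = 28.3739

28.3739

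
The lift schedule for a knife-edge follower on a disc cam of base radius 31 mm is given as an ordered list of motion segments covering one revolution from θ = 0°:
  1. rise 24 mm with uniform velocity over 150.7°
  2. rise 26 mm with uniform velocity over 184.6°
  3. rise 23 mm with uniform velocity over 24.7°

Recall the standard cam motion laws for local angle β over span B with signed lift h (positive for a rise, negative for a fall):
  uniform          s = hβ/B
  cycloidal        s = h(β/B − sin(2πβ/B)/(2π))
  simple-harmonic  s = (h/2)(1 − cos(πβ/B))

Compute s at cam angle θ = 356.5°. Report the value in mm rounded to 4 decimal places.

seg 1 [0°–150.7°] uniform, h=24: full span → s += 24 → s = 24.0000
seg 2 [150.7°–335.3°] uniform, h=26: full span → s += 26 → s = 50.0000
seg 3 [335.3°–360°] uniform, h=23: θ=356.5° here. β=21.2, B=24.7. 23·21.2/24.7 = 19.7409 → s = 69.7409

69.7409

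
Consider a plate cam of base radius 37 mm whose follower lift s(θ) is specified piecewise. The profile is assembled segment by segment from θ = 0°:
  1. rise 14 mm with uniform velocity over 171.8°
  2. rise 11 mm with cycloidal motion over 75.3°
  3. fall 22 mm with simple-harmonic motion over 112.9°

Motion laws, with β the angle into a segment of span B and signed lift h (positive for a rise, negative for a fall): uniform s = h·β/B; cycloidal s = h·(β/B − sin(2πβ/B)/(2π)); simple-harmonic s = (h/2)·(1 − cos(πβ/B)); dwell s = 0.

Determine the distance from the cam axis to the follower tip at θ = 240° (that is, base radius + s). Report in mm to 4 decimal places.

seg 1 [0°–171.8°] uniform, h=14: full span → s += 14 → s = 14.0000
seg 2 [171.8°–247.1°] cycloidal, h=11: θ=240° here. β=68.2, B=75.3. 11·(0.9057 − sin(2π·0.9057)/(2π)) = 10.9404 → s = 24.9404
radial distance = base radius + s = 37 + 24.9404 = 61.9404

61.9404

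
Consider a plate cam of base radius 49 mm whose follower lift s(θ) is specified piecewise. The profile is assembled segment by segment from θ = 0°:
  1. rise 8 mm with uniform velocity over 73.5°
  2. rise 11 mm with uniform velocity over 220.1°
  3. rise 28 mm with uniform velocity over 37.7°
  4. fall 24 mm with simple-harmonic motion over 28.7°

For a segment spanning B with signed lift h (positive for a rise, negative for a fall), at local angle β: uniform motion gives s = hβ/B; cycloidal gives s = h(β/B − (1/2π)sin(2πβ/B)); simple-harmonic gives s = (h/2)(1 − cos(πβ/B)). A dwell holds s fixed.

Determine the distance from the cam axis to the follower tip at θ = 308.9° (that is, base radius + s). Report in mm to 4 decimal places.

seg 1 [0°–73.5°] uniform, h=8: full span → s += 8 → s = 8.0000
seg 2 [73.5°–293.6°] uniform, h=11: full span → s += 11 → s = 19.0000
seg 3 [293.6°–331.3°] uniform, h=28: θ=308.9° here. β=15.3, B=37.7. 28·15.3/37.7 = 11.3634 → s = 30.3634
radial distance = base radius + s = 49 + 30.3634 = 79.3634

79.3634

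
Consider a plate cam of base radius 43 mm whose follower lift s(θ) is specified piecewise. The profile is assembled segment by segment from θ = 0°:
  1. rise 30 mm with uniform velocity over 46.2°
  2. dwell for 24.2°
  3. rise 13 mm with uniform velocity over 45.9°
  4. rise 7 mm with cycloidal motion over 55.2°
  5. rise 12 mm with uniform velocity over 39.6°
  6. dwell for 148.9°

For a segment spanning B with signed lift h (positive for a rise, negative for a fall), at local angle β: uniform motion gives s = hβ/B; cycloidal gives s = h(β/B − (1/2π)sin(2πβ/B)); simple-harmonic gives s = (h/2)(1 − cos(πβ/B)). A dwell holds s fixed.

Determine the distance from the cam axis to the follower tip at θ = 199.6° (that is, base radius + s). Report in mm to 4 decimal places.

seg 1 [0°–46.2°] uniform, h=30: full span → s += 30 → s = 30.0000
seg 2 [46.2°–70.4°] dwell: s stays 30.0000
seg 3 [70.4°–116.3°] uniform, h=13: full span → s += 13 → s = 43.0000
seg 4 [116.3°–171.5°] cycloidal, h=7: full span → s += 7 → s = 50.0000
seg 5 [171.5°–211.1°] uniform, h=12: θ=199.6° here. β=28.1, B=39.6. 12·28.1/39.6 = 8.5152 → s = 58.5152
radial distance = base radius + s = 43 + 58.5152 = 101.5152

101.5152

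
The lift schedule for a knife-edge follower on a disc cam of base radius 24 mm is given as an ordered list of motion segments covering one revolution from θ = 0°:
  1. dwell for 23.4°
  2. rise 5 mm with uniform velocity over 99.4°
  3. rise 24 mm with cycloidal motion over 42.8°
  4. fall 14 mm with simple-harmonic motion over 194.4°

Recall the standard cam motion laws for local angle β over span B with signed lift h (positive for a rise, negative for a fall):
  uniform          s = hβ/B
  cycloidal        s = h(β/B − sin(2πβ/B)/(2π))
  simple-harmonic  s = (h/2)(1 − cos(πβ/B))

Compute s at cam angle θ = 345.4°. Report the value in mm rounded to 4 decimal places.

seg 1 [0°–23.4°] dwell: s stays 0.0000
seg 2 [23.4°–122.8°] uniform, h=5: full span → s += 5 → s = 5.0000
seg 3 [122.8°–165.6°] cycloidal, h=24: full span → s += 24 → s = 29.0000
seg 4 [165.6°–360°] simple-harmonic, h=-14: θ=345.4° here. β=179.8, B=194.4. -14/2·(1 − cos(π·0.9249)) = -13.8061 → s = 15.1939

15.1939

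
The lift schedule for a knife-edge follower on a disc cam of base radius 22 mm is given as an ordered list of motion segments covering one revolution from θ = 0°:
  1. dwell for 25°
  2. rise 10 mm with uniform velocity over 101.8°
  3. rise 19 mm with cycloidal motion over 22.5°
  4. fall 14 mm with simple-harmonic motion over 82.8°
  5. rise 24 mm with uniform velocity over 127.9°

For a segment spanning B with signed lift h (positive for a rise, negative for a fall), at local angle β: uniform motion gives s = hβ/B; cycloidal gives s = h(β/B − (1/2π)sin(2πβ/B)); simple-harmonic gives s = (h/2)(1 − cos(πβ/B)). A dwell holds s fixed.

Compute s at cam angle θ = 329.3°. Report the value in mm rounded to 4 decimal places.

seg 1 [0°–25°] dwell: s stays 0.0000
seg 2 [25°–126.8°] uniform, h=10: full span → s += 10 → s = 10.0000
seg 3 [126.8°–149.3°] cycloidal, h=19: full span → s += 19 → s = 29.0000
seg 4 [149.3°–232.1°] simple-harmonic, h=-14: full span → s += -14 → s = 15.0000
seg 5 [232.1°–360°] uniform, h=24: θ=329.3° here. β=97.2, B=127.9. 24·97.2/127.9 = 18.2392 → s = 33.2392

33.2392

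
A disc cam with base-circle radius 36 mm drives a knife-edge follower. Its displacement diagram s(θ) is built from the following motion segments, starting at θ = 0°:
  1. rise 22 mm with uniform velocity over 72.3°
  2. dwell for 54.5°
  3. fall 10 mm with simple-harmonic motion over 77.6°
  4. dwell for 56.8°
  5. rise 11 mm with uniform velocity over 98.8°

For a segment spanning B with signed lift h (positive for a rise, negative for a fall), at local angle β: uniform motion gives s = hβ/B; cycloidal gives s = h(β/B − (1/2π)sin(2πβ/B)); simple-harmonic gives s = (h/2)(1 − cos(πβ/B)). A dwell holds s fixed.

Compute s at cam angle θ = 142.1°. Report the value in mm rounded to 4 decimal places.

seg 1 [0°–72.3°] uniform, h=22: full span → s += 22 → s = 22.0000
seg 2 [72.3°–126.8°] dwell: s stays 22.0000
seg 3 [126.8°–204.4°] simple-harmonic, h=-10: θ=142.1° here. β=15.3, B=77.6. -10/2·(1 − cos(π·0.1972)) = -0.9289 → s = 21.0711

21.0711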